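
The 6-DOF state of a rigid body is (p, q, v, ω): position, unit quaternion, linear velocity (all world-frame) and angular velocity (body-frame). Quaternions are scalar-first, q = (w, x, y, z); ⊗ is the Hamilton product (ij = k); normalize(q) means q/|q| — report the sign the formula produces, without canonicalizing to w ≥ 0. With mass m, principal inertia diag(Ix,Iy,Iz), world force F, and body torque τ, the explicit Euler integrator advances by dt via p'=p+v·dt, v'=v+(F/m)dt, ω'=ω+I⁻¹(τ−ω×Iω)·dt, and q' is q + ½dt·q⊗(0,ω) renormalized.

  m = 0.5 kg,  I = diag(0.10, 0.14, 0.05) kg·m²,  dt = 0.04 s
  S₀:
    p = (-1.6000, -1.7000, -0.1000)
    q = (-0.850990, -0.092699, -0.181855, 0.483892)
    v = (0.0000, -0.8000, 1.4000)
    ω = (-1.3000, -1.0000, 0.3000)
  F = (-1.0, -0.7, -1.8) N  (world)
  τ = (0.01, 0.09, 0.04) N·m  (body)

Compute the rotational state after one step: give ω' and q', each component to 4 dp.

angular accel α = (-0.1700, 0.7821, -0.2400)
new body rate ω' = (-1.3068, -0.9687, 0.2904)
2q̇ = q⊗(0,ω) = (-0.4475313, 1.5356225, 0.2497401, -0.3990095)
q + ½dt·q⊗(0,ω), renormalized = (-0.8595, -0.0620, -0.1768, 0.4756)

ω' = (-1.3068, -0.9687, 0.2904)
q' = (-0.8595, -0.0620, -0.1768, 0.4756)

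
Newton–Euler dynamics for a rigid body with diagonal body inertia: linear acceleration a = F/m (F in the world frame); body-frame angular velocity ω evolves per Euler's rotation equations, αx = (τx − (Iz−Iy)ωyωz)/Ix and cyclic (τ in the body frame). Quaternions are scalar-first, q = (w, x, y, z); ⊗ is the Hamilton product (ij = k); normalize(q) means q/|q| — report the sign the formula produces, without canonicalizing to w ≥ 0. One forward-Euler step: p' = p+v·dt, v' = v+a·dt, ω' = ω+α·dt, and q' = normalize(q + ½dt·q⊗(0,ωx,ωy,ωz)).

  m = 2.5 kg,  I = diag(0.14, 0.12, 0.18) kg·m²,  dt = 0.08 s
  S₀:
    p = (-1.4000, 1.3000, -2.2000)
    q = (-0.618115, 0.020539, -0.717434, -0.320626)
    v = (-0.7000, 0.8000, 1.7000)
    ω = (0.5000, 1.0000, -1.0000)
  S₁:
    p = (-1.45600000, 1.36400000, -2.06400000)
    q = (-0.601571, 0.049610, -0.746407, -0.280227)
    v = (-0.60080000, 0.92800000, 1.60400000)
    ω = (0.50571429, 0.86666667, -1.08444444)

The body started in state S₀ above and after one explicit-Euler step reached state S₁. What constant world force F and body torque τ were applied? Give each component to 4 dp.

F = (3.1000, 4.0000, -3.0000)
τ = (-0.0500, -0.1800, -0.2000)

ω₁ − ω₀ = (0.00571429, -0.13333333, -0.08444444)
I·α + gyro = (-0.0500, -0.1800, -0.2000)
velocity change Δv = (0.09920000, 0.12800000, -0.09600000)
F = m·Δv/dt = (3.1000, 4.0000, -3.0000)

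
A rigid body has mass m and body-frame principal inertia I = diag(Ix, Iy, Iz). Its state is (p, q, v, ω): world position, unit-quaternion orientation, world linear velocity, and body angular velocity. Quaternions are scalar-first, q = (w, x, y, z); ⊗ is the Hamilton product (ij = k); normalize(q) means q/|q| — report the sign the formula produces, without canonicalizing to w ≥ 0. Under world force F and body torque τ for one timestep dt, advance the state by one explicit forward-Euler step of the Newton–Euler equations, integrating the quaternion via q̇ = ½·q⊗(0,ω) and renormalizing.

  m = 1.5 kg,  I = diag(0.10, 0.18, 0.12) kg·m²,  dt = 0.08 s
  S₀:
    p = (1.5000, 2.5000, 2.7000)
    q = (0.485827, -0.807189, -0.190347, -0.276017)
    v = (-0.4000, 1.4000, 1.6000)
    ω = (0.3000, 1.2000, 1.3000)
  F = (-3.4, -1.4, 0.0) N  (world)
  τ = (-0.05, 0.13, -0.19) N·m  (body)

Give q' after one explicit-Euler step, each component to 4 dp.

Hamilton product q⊗(0,ω) = (0.8293952, 0.2295174, 1.5495330, -0.2799476)
q' = normalize(q + ½dt·q⊗(0,ω)) = (0.5177, -0.7960, -0.1280, -0.2865)

q' = (0.5177, -0.7960, -0.1280, -0.2865)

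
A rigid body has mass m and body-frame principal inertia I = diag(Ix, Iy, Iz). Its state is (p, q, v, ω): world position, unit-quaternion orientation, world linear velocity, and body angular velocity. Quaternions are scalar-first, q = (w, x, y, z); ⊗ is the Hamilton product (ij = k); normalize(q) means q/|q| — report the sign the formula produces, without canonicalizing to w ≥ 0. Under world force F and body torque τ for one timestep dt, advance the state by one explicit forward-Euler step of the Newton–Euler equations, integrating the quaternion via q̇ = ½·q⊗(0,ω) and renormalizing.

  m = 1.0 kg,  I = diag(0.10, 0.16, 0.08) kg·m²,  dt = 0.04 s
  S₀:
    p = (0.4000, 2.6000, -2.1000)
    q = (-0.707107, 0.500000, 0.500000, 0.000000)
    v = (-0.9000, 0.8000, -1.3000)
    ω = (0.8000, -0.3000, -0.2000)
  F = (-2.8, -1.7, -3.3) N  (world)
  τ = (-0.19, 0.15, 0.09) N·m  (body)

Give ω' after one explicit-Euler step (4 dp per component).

ω' = (0.7259, -0.2617, -0.1478)

ω×(Iω) gyroscopic = (-0.0048, -0.0032, -0.0144)
α = I⁻¹(τ − ω×Iω) = (-1.8520, 0.9575, 1.3050)
new body rate ω' = (0.7259, -0.2617, -0.1478)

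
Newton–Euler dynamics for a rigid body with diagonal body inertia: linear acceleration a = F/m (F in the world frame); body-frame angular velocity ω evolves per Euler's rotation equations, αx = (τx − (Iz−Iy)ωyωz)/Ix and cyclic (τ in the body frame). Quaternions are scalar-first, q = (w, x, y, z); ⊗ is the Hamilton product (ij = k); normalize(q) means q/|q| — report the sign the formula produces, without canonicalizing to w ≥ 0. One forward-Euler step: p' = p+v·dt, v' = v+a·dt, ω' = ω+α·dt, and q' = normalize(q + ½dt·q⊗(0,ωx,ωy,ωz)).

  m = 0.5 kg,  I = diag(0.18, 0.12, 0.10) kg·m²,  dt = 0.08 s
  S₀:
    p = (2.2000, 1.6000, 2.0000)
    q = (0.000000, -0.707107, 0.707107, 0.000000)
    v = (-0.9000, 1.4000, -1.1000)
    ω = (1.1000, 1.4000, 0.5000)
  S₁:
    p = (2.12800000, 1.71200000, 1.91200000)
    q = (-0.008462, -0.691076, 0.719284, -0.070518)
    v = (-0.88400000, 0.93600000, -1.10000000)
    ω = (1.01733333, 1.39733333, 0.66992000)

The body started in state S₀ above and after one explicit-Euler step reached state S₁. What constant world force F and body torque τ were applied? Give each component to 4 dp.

F = (0.1000, -2.9000, 0.0000)
τ = (-0.2000, 0.0400, 0.1200)

Δv = v₁−v₀ = (0.01600000, -0.46400000, 0.00000000)
m·(v₁−v₀)/dt = (0.1000, -2.9000, 0.0000)
rate change Δω = (-0.08266667, -0.00266667, 0.16992000)
precession coupling = (-0.0140, 0.0440, -0.0924)
applied torque τ = (-0.2000, 0.0400, 0.1200)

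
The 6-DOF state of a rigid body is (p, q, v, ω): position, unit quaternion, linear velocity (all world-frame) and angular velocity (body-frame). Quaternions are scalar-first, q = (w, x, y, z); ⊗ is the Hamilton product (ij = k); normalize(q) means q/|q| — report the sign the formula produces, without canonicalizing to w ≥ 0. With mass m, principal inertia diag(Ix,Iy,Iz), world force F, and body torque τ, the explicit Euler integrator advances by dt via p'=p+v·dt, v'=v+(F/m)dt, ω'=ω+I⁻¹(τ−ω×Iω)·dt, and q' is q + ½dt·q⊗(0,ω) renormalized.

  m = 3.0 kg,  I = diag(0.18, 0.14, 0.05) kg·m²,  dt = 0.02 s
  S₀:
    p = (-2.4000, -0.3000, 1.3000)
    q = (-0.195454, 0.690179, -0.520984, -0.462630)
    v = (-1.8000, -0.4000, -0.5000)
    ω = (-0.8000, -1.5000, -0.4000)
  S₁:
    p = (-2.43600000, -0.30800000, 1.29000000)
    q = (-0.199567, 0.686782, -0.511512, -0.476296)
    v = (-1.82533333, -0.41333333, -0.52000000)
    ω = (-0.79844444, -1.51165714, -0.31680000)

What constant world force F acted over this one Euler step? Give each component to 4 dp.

velocity change Δv = (-0.02533333, -0.01333333, -0.02000000)
applied force F = (-3.8000, -2.0000, -3.0000)

F = (-3.8000, -2.0000, -3.0000)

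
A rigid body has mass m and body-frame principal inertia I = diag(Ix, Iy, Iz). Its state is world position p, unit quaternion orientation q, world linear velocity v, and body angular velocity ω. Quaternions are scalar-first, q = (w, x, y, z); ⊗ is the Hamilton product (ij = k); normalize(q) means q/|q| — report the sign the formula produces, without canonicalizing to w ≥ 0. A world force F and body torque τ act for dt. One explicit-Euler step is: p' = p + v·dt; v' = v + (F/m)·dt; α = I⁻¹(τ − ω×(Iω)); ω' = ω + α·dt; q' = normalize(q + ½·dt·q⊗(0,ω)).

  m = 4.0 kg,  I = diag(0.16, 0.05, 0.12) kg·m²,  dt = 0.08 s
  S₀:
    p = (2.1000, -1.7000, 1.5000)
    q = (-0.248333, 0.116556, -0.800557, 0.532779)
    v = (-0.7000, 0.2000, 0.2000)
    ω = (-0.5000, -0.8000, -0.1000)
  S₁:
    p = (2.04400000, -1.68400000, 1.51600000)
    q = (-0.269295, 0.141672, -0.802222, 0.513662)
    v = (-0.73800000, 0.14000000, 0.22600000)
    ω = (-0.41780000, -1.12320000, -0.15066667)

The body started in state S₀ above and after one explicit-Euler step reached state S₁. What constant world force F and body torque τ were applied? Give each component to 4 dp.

F = (-1.9000, -3.0000, 1.3000)
τ = (0.1700, -0.2000, -0.1200)

Δv = v₁−v₀ = (-0.03800000, -0.06000000, 0.02600000)
m·(v₁−v₀)/dt = (-1.9000, -3.0000, 1.3000)
Δω = ω₁−ω₀ = (0.08220000, -0.32320000, -0.05066667)
applied torque τ = (0.1700, -0.2000, -0.1200)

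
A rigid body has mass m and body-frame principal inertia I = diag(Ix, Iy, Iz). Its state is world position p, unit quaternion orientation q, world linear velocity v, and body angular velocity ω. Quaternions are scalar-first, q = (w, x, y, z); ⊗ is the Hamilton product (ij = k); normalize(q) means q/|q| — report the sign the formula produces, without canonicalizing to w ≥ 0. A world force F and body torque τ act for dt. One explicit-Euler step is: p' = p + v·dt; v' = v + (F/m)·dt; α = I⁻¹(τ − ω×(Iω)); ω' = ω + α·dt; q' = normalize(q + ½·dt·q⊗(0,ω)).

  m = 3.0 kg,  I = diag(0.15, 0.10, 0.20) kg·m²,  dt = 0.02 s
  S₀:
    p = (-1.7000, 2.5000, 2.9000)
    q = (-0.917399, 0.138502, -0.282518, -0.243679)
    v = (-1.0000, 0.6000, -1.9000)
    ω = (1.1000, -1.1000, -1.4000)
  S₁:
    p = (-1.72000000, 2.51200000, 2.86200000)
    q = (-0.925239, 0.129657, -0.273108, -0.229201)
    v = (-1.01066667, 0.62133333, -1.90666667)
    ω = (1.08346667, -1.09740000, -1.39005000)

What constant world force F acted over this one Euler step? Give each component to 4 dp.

F = (-1.6000, 3.2000, -1.0000)

v₁ − v₀ = (-0.01066667, 0.02133333, -0.00666667)
F = m·Δv/dt = (-1.6000, 3.2000, -1.0000)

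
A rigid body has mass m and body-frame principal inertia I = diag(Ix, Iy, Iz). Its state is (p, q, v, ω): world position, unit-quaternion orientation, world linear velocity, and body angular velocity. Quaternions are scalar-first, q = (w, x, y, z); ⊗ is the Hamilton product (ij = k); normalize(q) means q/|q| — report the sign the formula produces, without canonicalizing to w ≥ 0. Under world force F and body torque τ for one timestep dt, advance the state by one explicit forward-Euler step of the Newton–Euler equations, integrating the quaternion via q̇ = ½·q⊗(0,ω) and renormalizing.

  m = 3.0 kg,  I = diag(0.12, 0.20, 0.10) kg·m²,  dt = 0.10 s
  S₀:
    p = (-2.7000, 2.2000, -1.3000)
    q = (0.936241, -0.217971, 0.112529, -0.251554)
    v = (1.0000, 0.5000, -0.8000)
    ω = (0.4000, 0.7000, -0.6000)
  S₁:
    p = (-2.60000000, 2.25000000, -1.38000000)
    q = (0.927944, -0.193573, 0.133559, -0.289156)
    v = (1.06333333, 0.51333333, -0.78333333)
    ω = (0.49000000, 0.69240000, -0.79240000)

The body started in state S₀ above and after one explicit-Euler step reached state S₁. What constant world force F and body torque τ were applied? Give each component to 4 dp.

F = (1.9000, 0.4000, 0.5000)
τ = (0.1500, -0.0200, -0.1700)

v₁ − v₀ = (0.06333333, 0.01333333, 0.01666667)
F = m·Δv/dt = (1.9000, 0.4000, 0.5000)
ω₁ − ω₀ = (0.09000000, -0.00760000, -0.19240000)
ω₀×(Iω₀) = (0.0420, -0.0048, 0.0224)
τ = I·(Δω/dt) + ω₀×(Iω₀) = (0.1500, -0.0200, -0.1700)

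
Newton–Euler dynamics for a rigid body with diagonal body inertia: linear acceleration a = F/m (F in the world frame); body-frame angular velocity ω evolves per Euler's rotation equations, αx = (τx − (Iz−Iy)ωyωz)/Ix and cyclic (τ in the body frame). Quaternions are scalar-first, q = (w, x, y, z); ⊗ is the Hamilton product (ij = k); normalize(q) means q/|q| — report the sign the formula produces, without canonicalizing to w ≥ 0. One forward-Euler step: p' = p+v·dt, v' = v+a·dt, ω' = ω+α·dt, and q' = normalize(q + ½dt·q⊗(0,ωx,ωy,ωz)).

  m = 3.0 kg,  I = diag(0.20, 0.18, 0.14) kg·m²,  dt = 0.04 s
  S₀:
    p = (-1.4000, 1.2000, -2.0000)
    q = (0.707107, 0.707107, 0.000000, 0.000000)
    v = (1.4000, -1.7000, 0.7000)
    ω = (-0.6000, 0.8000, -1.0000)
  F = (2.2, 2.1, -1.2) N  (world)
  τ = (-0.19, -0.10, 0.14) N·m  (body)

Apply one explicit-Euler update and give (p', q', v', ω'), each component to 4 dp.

p' = (-1.3440, 1.1320, -1.9720)
q' = (0.7153, 0.6983, 0.0254, -0.0028)
v' = (1.4293, -1.6720, 0.6840)
ω' = (-0.6444, 0.7698, -0.9627)

precession coupling ω×(Iω) = (0.0320, 0.0360, 0.0096)
α = I⁻¹(τ − ω×Iω) = (-1.1100, -0.7556, 0.9314)
new body rate ω' = (-0.6444, 0.7698, -0.9627)
q⊗(0,ω) = (0.4242642, -0.4242642, 1.2727926, -0.1414214)
updated quaternion q' = (0.7153, 0.6983, 0.0254, -0.0028)
new position p' = (-1.3440, 1.1320, -1.9720)
new velocity v' = (1.4293, -1.6720, 0.6840)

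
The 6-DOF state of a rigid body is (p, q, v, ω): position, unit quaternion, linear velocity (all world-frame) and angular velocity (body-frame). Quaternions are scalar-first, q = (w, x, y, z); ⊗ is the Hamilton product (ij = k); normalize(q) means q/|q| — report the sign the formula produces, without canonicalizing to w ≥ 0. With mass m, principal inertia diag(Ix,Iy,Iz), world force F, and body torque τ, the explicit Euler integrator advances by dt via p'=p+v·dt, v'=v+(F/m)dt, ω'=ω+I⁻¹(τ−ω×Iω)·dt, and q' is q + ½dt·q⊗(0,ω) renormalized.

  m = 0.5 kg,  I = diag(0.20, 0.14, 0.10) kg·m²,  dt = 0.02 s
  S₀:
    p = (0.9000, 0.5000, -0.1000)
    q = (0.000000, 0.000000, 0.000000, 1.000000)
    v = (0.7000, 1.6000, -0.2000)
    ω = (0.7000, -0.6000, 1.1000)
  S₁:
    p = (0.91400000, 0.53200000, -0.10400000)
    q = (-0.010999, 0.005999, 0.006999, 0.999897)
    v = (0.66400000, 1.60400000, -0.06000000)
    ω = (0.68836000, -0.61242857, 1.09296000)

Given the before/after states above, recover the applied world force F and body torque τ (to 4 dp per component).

Δω = ω₁−ω₀ = (-0.01164000, -0.01242857, -0.00704000)
gyro term ω₀×Iω₀ = (0.0264, 0.0770, 0.0252)
I·α + gyro = (-0.0900, -0.0100, -0.0100)
v₁ − v₀ = (-0.03600000, 0.00400000, 0.14000000)
m·(v₁−v₀)/dt = (-0.9000, 0.1000, 3.5000)

F = (-0.9000, 0.1000, 3.5000)
τ = (-0.0900, -0.0100, -0.0100)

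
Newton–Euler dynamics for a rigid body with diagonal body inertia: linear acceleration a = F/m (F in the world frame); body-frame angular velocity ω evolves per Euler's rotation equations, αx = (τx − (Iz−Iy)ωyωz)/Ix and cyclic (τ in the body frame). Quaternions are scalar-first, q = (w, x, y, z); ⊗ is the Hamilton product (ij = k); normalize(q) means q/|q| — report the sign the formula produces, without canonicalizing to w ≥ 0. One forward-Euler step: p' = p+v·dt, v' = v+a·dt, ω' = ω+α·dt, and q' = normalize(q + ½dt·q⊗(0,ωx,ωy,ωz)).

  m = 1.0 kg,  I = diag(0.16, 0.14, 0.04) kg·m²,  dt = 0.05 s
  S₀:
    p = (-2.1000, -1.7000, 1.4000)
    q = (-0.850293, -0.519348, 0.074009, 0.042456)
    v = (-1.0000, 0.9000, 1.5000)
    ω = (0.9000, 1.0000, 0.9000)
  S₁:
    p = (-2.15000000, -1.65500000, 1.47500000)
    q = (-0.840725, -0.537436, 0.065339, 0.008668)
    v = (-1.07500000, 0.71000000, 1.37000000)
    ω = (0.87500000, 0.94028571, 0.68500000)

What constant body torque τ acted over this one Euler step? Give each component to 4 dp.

Δω = ω₁−ω₀ = (-0.02500000, -0.05971429, -0.21500000)
gyro term ω₀×Iω₀ = (-0.0900, 0.0972, -0.0180)
I·α + gyro = (-0.1700, -0.0700, -0.1900)

τ = (-0.1700, -0.0700, -0.1900)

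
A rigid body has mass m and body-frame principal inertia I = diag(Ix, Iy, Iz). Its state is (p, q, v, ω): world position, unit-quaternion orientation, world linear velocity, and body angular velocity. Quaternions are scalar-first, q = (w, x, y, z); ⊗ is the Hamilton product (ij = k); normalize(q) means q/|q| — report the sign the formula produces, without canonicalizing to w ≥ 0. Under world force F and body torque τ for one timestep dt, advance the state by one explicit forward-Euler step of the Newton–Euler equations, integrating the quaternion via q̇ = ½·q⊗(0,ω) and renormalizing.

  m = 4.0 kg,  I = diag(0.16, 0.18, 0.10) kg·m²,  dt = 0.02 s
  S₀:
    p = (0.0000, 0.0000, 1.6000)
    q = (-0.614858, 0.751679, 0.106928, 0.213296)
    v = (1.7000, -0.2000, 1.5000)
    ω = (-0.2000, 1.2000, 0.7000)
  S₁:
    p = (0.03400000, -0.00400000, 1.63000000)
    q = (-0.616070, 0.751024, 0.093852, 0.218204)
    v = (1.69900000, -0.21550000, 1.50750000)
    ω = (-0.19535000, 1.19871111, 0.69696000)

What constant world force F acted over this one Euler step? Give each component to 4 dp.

v₁ − v₀ = (-0.00100000, -0.01550000, 0.00750000)
m·(v₁−v₀)/dt = (-0.2000, -3.1000, 1.5000)

F = (-0.2000, -3.1000, 1.5000)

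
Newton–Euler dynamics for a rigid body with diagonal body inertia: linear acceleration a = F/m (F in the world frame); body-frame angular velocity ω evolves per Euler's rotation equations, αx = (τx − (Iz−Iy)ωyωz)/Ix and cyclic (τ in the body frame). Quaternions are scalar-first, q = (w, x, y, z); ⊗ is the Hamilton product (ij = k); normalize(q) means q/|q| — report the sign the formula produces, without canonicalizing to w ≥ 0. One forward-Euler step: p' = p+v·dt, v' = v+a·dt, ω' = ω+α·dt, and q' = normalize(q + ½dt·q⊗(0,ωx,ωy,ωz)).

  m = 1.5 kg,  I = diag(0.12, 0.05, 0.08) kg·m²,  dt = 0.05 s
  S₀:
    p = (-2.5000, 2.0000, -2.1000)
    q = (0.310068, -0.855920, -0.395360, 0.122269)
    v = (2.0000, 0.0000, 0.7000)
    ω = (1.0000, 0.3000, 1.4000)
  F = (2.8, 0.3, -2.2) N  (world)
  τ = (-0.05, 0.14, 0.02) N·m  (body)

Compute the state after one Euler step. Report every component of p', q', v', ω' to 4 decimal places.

p' = (-2.4000, 2.0000, -2.0650)
q' = (0.3298, -0.8621, -0.3597, 0.1365)
v' = (2.0933, 0.0100, 0.6267)
ω' = (0.9739, 0.3840, 1.4256)

gyro term ω×Iω = (0.0126, 0.0560, -0.0210)
α = I⁻¹(τ − ω×Iω) = (-0.5217, 1.6800, 0.5125)
new body rate ω' = (0.9739, 0.3840, 1.4256)
q⊗(0,ω) = (0.8033514, -0.2801167, 1.4135774, 0.5726792)
q + ½dt·q⊗(0,ω), renormalized = (0.3298, -0.8621, -0.3597, 0.1365)
a = (1.8667, 0.2000, -1.4667)
p + v·dt = (-2.4000, 2.0000, -2.0650)
v + (F/m)dt = (2.0933, 0.0100, 0.6267)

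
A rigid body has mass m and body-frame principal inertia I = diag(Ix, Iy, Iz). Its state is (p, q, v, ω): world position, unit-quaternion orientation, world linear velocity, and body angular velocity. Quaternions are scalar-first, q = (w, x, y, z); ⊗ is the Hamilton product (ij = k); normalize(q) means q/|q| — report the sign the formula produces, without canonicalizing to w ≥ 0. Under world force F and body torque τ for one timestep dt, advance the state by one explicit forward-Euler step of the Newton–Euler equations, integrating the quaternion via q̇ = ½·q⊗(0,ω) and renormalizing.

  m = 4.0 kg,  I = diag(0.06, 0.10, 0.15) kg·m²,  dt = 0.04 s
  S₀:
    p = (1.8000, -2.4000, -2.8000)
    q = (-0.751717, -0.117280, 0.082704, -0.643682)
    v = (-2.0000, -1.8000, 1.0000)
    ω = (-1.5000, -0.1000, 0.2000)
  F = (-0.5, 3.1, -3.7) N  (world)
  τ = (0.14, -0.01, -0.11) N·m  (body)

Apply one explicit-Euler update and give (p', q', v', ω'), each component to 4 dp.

a = F/m = (-0.1250, 0.7750, -0.9250)
p + v·dt = (1.7200, -2.4720, -2.7600)
v' = v + a·dt = (-2.0050, -1.7690, 0.9630)
gyro term ω×Iω = (-0.0010, 0.0270, 0.0060)
(τ − ω×Iω)/I = (2.3500, -0.3700, -0.7733)
ω + α·dt = (-1.4060, -0.1148, 0.1691)
q⊗(0,ω) = (-0.0389132, 1.0797481, 1.0641507, -0.0145594)
q + ½dt·q⊗(0,ω), renormalized = (-0.7521, -0.0956, 0.1039, -0.6437)

p' = (1.7200, -2.4720, -2.7600)
q' = (-0.7521, -0.0956, 0.1039, -0.6437)
v' = (-2.0050, -1.7690, 0.9630)
ω' = (-1.4060, -0.1148, 0.1691)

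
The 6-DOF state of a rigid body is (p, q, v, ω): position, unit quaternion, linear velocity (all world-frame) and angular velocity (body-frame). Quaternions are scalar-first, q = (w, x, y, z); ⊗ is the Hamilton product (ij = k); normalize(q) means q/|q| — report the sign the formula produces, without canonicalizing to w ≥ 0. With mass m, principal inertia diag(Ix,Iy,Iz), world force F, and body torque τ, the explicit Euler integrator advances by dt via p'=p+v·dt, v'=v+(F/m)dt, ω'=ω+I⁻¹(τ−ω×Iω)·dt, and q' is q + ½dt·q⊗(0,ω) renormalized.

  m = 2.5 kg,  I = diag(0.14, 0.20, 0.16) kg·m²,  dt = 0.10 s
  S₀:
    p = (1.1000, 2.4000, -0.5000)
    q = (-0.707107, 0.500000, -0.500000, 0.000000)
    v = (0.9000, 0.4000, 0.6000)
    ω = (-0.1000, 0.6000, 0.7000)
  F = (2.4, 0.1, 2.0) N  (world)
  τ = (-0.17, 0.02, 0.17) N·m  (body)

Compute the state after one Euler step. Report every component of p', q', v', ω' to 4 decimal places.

ω×(Iω) gyroscopic = (-0.0168, 0.0014, -0.0036)
angular accel α = (-1.0943, 0.0930, 1.0850)
ω' = ω + α·dt = (-0.2094, 0.6093, 0.8085)
q⊗(0,ω) = (0.3500000, -0.2792893, -0.7742642, -0.2449749)
updated quaternion q' = (-0.6889, 0.4855, -0.5381, -0.0122)
p + v·dt = (1.1900, 2.4400, -0.4400)
v + (F/m)dt = (0.9960, 0.4040, 0.6800)

p' = (1.1900, 2.4400, -0.4400)
q' = (-0.6889, 0.4855, -0.5381, -0.0122)
v' = (0.9960, 0.4040, 0.6800)
ω' = (-0.2094, 0.6093, 0.8085)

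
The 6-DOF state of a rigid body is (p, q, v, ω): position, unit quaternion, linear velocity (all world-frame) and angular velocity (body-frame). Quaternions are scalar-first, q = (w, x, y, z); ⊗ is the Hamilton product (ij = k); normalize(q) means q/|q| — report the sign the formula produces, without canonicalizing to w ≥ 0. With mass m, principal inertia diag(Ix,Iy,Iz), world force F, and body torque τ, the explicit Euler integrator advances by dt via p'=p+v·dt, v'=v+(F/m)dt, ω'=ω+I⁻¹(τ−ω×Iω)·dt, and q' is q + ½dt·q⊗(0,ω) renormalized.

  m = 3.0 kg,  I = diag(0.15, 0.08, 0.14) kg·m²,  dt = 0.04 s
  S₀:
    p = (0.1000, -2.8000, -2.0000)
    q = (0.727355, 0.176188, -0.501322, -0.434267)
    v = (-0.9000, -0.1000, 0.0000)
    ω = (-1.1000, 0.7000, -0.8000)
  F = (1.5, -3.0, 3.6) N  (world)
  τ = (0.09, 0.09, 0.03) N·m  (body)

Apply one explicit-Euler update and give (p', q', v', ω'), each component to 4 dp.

p' = (0.0640, -2.8040, -2.0000)
q' = (0.7310, 0.1742, -0.4785, -0.4543)
v' = (-0.8800, -0.1400, 0.0480)
ω' = (-1.0670, 0.7406, -0.8068)

linear accel F/m = (0.5000, -1.0000, 1.2000)
p' = p + v·dt = (0.0640, -2.8040, -2.0000)
new velocity v' = (-0.8800, -0.1400, 0.0480)
(τ − ω×Iω)/I = (0.8240, 1.0150, -0.1707)
ω + α·dt = (-1.0670, 0.7406, -0.8068)
q⊗(0,ω) = (0.1973186, -0.0950460, 1.1277926, -1.0100066)
q' = normalize(q + ½dt·q⊗(0,ω)) = (0.7310, 0.1742, -0.4785, -0.4543)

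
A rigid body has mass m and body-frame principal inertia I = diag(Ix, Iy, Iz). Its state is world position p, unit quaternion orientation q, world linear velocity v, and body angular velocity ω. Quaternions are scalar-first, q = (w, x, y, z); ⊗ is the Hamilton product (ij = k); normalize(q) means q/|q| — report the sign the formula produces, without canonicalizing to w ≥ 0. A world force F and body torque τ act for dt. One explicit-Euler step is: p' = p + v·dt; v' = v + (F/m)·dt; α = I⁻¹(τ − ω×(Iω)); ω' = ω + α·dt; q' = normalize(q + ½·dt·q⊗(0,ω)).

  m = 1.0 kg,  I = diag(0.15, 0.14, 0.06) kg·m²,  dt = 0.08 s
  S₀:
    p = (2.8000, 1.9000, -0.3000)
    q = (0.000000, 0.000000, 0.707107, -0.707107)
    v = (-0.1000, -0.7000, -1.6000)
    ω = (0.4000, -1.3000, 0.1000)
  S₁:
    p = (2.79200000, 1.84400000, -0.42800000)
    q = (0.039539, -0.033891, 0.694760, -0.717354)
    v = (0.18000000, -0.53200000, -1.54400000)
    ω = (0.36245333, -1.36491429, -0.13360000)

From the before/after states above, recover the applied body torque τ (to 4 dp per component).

ω₁ − ω₀ = (-0.03754667, -0.06491429, -0.23360000)
I·α + gyro = (-0.0600, -0.1100, -0.1700)

τ = (-0.0600, -0.1100, -0.1700)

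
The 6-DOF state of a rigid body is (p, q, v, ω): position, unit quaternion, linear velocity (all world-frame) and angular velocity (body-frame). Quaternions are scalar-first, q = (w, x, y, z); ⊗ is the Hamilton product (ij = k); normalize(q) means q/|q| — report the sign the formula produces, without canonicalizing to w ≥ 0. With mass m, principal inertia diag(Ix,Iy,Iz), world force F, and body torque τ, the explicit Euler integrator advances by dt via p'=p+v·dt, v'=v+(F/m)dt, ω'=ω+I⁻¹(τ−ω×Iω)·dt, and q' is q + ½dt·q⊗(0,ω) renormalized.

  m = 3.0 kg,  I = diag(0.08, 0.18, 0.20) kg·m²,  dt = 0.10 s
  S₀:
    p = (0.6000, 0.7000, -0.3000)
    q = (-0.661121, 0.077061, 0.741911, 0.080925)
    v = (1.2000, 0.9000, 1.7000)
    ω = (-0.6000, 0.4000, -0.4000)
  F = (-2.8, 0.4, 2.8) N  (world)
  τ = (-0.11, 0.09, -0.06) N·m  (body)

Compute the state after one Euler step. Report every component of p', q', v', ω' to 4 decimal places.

p' = (0.7200, 0.7900, -0.1300)
q' = (-0.6715, 0.0804, 0.7272, 0.1178)
v' = (1.1067, 0.9133, 1.7933)
ω' = (-0.7335, 0.4660, -0.4180)

new position p' = (0.7200, 0.7900, -0.1300)
v' = v + a·dt = (1.1067, 0.9133, 1.7933)
(τ − ω×Iω)/I = (-1.3350, 0.6600, -0.1800)
ω + α·dt = (-0.7335, 0.4660, -0.4180)
Hamilton product q⊗(0,ω) = (-0.2181578, 0.0675382, -0.2821790, 0.7404194)
q + ½dt·q⊗(0,ω), renormalized = (-0.6715, 0.0804, 0.7272, 0.1178)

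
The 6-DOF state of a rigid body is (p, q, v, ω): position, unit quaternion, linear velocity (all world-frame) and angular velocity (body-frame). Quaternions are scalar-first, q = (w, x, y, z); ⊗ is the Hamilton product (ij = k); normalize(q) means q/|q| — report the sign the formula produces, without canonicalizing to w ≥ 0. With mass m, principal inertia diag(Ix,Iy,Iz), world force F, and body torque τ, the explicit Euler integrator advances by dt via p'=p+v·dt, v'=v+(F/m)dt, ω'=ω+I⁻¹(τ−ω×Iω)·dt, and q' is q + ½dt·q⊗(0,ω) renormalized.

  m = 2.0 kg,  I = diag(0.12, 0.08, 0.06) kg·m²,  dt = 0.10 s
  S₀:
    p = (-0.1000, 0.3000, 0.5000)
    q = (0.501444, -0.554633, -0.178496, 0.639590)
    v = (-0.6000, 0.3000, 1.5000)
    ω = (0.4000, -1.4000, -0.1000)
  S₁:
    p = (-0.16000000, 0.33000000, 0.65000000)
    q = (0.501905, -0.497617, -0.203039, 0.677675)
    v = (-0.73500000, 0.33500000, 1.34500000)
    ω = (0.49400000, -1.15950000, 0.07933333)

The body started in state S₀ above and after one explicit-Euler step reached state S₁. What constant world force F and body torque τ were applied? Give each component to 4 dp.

Δv = v₁−v₀ = (-0.13500000, 0.03500000, -0.15500000)
m·(v₁−v₀)/dt = (-2.7000, 0.7000, -3.1000)
Δω = ω₁−ω₀ = (0.09400000, 0.24050000, 0.17933333)
τ = I·(Δω/dt) + ω₀×(Iω₀) = (0.1100, 0.1900, 0.1300)

F = (-2.7000, 0.7000, -3.1000)
τ = (0.1100, 0.1900, 0.1300)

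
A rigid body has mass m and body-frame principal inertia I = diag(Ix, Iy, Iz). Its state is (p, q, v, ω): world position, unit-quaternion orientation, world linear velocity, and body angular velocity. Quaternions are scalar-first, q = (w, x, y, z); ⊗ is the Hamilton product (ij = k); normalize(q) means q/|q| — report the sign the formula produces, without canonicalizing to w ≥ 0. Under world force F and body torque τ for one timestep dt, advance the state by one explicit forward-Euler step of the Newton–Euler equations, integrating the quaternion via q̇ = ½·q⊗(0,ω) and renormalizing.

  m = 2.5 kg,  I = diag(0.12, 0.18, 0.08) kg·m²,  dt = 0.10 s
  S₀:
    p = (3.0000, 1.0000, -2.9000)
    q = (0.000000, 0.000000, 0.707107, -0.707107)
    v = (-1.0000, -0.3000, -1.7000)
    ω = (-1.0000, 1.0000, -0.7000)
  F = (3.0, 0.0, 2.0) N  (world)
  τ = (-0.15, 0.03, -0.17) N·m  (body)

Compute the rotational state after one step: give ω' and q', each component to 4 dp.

gyro term ω×Iω = (0.0700, 0.0280, -0.0600)
α = I⁻¹(τ − ω×Iω) = (-1.8333, 0.0111, -1.3750)
ω + α·dt = (-1.1833, 1.0011, -0.8375)
q⊗(0,ω) = (-1.2020819, 0.2121321, 0.7071070, 0.7071070)
q + ½dt·q⊗(0,ω), renormalized = (-0.0599, 0.0106, 0.7402, -0.6697)

ω' = (-1.1833, 1.0011, -0.8375)
q' = (-0.0599, 0.0106, 0.7402, -0.6697)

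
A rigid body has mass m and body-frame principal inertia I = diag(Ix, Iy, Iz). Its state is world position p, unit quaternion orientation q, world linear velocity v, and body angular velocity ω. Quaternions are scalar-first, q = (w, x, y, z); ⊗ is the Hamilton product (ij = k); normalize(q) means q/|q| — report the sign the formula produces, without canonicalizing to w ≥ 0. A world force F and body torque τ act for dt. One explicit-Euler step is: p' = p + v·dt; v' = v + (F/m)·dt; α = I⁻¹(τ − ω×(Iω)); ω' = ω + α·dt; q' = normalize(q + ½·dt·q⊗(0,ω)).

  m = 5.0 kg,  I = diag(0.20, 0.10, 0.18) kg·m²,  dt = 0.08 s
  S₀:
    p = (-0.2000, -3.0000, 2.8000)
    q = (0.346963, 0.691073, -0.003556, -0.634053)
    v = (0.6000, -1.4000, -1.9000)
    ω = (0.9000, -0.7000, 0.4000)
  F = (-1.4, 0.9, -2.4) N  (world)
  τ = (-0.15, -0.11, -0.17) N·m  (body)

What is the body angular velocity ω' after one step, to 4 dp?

ω' = (0.8490, -0.7938, 0.2964)

gyro term ω×Iω = (-0.0224, 0.0072, 0.0630)
α = I⁻¹(τ − ω×Iω) = (-0.6380, -1.1720, -1.2944)
ω + α·dt = (0.8490, -0.7938, 0.2964)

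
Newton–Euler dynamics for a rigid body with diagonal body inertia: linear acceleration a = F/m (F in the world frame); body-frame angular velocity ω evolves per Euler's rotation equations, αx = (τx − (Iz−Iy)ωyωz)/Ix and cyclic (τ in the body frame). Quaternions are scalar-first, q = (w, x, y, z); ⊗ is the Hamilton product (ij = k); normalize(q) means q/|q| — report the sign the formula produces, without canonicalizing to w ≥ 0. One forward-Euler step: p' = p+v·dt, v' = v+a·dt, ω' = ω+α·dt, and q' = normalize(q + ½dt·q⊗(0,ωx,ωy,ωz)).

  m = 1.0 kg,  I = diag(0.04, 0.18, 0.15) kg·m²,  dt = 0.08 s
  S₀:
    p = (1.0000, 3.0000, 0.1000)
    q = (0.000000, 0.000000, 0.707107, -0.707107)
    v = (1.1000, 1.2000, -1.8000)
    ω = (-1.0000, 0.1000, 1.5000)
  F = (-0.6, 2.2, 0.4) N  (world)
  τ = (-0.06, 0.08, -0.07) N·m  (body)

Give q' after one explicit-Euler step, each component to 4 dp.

q' = (0.0395, 0.0451, 0.7335, -0.6771)

q⊗(0,ω) = (0.9899498, 1.1313712, 0.7071070, 0.7071070)
q' = normalize(q + ½dt·q⊗(0,ω)) = (0.0395, 0.0451, 0.7335, -0.6771)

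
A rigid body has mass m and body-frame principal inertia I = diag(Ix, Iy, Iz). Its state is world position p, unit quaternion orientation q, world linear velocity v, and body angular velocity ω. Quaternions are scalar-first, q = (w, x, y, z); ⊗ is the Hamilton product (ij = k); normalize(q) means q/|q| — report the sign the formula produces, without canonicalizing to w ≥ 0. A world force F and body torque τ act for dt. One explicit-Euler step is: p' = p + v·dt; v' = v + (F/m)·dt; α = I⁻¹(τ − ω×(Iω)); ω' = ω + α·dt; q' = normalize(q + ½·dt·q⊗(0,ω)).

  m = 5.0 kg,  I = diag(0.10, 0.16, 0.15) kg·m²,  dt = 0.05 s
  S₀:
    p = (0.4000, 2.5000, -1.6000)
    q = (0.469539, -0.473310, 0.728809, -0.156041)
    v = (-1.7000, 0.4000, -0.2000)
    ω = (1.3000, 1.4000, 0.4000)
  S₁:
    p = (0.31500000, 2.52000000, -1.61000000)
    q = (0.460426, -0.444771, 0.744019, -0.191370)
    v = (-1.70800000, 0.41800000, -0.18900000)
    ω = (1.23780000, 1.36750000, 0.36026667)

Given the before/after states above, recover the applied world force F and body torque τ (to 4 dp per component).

rate change Δω = (-0.06220000, -0.03250000, -0.03973333)
ω₀×(Iω₀) = (-0.0056, -0.0260, 0.1092)
applied torque τ = (-0.1300, -0.1300, -0.0100)
v₁ − v₀ = (-0.00800000, 0.01800000, 0.01100000)
m·(v₁−v₀)/dt = (-0.8000, 1.8000, 1.1000)

F = (-0.8000, 1.8000, 1.1000)
τ = (-0.1300, -0.1300, -0.0100)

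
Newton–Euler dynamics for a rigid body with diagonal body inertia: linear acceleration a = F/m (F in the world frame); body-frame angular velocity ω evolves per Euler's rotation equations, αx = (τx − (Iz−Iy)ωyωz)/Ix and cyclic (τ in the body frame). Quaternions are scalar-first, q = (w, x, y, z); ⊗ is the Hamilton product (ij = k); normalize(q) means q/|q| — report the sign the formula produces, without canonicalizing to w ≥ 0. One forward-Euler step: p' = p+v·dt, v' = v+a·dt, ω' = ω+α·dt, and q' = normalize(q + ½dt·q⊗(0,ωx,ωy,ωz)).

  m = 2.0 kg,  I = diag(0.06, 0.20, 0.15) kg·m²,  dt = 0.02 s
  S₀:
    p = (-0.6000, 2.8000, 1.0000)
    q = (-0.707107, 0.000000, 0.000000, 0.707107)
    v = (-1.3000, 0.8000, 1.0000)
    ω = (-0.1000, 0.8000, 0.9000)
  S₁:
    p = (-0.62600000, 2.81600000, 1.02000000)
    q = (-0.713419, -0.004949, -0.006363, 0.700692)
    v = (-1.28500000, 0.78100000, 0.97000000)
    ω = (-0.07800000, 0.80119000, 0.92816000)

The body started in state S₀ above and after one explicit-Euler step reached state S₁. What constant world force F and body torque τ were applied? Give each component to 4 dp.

ω₁ − ω₀ = (0.02200000, 0.00119000, 0.02816000)
applied torque τ = (0.0300, 0.0200, 0.2000)
Δv = v₁−v₀ = (0.01500000, -0.01900000, -0.03000000)
applied force F = (1.5000, -1.9000, -3.0000)

F = (1.5000, -1.9000, -3.0000)
τ = (0.0300, 0.0200, 0.2000)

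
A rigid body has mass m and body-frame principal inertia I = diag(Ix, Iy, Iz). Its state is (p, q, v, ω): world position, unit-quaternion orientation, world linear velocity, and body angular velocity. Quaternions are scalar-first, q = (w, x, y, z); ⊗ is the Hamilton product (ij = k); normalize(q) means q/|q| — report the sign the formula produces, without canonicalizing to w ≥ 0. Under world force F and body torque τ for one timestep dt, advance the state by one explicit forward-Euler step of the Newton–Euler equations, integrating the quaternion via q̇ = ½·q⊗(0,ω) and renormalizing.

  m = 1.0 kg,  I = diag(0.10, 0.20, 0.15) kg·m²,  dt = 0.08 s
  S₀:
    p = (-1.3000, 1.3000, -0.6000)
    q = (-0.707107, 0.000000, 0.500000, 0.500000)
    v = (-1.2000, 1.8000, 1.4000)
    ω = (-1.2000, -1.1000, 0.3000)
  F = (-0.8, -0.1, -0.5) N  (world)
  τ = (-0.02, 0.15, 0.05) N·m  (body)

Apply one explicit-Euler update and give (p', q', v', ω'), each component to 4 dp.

p' = (-1.3960, 1.4440, -0.4880)
q' = (-0.6896, 0.0618, 0.5060, 0.5144)
v' = (-1.2640, 1.7920, 1.3600)
ω' = (-1.2292, -1.0472, 0.2563)

α = I⁻¹(τ − ω×Iω) = (-0.3650, 0.6600, -0.5467)
new body rate ω' = (-1.2292, -1.0472, 0.2563)
2q̇ = q⊗(0,ω) = (0.4000000, 1.5485284, 0.1778177, 0.3878679)
updated quaternion q' = (-0.6896, 0.0618, 0.5060, 0.5144)
a = (-0.8000, -0.1000, -0.5000)
p' = p + v·dt = (-1.3960, 1.4440, -0.4880)
new velocity v' = (-1.2640, 1.7920, 1.3600)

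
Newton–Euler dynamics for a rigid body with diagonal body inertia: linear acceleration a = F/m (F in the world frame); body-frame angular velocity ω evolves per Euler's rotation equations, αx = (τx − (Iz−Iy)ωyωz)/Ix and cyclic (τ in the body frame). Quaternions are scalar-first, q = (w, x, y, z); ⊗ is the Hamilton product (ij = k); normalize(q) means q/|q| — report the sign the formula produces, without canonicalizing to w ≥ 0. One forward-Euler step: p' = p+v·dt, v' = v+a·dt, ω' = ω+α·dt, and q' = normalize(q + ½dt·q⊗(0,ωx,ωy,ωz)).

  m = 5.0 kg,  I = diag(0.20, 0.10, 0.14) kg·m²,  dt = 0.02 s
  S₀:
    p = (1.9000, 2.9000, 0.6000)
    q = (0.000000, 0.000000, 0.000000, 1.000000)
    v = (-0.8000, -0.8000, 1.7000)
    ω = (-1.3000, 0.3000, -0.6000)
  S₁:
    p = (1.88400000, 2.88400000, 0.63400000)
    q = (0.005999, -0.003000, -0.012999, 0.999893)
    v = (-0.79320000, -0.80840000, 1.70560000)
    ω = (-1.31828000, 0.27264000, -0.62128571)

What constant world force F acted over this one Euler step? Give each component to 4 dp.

velocity change Δv = (0.00680000, -0.00840000, 0.00560000)
m·(v₁−v₀)/dt = (1.7000, -2.1000, 1.4000)

F = (1.7000, -2.1000, 1.4000)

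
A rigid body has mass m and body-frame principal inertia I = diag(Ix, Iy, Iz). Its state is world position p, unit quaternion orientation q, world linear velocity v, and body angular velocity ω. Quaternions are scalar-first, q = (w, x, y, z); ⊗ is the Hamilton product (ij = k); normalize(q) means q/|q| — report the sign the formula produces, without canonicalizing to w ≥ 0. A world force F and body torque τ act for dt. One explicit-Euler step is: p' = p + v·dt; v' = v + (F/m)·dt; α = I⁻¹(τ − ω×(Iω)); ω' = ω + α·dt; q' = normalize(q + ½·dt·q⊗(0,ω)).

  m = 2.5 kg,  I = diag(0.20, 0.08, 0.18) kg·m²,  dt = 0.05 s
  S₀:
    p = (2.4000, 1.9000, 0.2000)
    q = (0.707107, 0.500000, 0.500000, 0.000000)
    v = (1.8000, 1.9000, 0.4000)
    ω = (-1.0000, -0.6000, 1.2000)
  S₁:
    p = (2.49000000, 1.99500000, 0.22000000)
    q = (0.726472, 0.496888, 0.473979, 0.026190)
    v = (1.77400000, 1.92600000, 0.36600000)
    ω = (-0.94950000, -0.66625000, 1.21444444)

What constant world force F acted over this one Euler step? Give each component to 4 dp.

F = (-1.3000, 1.3000, -1.7000)

v₁ − v₀ = (-0.02600000, 0.02600000, -0.03400000)
applied force F = (-1.3000, 1.3000, -1.7000)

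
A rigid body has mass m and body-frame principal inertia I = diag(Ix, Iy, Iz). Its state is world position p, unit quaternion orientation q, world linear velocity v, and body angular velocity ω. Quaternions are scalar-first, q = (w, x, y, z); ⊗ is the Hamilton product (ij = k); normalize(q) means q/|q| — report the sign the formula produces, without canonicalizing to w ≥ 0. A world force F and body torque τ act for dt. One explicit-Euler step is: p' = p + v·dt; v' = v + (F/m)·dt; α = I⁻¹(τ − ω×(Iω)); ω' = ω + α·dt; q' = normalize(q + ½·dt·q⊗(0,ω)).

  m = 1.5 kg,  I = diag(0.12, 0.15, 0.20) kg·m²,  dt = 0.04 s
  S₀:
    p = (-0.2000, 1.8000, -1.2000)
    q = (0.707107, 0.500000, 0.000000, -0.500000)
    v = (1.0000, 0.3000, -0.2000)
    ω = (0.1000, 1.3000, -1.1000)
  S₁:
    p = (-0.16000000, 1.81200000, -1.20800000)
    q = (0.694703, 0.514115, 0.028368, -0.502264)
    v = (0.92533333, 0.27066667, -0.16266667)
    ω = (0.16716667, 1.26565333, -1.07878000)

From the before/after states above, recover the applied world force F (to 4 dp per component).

F = (-2.8000, -1.1000, 1.4000)

Δv = v₁−v₀ = (-0.07466667, -0.02933333, 0.03733333)
applied force F = (-2.8000, -1.1000, 1.4000)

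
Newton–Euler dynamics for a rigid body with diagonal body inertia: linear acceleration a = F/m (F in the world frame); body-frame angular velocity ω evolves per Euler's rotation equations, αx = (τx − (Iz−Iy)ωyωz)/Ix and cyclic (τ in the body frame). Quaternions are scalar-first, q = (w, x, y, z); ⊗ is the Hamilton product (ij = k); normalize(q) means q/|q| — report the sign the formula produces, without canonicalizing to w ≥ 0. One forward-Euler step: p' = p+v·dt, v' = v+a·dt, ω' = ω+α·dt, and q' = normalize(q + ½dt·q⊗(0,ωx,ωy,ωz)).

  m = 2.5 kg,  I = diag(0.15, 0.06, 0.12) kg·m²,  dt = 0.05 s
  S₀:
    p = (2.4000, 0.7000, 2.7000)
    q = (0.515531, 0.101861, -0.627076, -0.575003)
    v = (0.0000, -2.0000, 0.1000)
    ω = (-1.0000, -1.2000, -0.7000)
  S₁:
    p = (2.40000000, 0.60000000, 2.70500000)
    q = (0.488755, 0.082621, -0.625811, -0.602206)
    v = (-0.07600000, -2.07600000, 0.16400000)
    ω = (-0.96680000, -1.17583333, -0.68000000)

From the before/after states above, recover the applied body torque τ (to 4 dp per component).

rate change Δω = (0.03320000, 0.02416667, 0.02000000)
τ = I·(Δω/dt) + ω₀×(Iω₀) = (0.1500, 0.0500, -0.0600)

τ = (0.1500, 0.0500, -0.0600)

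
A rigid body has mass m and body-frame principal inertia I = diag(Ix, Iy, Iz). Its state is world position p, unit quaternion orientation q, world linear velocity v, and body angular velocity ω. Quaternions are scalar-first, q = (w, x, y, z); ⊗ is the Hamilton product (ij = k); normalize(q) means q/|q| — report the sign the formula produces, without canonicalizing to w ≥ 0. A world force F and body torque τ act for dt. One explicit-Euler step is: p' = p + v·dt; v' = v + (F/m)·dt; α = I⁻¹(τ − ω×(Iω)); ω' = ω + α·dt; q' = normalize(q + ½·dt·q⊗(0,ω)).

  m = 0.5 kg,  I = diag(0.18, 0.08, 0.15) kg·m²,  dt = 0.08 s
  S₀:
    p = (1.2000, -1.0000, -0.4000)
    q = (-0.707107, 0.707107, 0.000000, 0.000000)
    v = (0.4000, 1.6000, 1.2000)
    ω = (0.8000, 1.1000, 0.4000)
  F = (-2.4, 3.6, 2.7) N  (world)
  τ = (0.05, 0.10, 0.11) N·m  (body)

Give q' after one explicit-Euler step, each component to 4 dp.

q' = (-0.7286, 0.6834, -0.0424, 0.0198)

2q̇ = q⊗(0,ω) = (-0.5656856, -0.5656856, -1.0606605, 0.4949749)
q + ½dt·q⊗(0,ω), renormalized = (-0.7286, 0.6834, -0.0424, 0.0198)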